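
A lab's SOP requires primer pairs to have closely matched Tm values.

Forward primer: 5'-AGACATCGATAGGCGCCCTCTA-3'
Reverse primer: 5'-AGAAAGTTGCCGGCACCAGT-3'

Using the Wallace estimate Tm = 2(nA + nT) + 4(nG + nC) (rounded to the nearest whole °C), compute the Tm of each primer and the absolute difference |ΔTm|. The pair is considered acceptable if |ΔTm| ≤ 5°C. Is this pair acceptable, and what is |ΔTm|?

Forward: A=6 T=4 G=5 C=7 → Tm = 2·10 + 4·12 = 68°C.
Reverse: A=6 T=3 G=6 C=5 → Tm = 2·9 + 4·11 = 62°C.
|ΔTm| = |68 − 62| = 6°C, > 5°C.

|ΔTm| = 6°C; the pair is not acceptable.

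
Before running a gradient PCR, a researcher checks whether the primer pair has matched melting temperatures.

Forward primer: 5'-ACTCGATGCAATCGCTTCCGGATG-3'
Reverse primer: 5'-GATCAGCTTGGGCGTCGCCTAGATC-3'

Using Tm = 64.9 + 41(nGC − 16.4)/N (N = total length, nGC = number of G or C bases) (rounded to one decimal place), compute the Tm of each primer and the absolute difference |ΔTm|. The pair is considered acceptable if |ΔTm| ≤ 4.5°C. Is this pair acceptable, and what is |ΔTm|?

|ΔTm| = 3.5°C; the pair is acceptable.

Forward: G+C = 13, N = 24 → Tm = 64.9 + 41·(13 − 16.4)/24 = 59.1°C.
Reverse: G+C = 15, N = 25 → Tm = 64.9 + 41·(15 − 16.4)/25 = 62.6°C.
|ΔTm| = |59.1 − 62.6| = 3.5°C, ≤ 4.5°C.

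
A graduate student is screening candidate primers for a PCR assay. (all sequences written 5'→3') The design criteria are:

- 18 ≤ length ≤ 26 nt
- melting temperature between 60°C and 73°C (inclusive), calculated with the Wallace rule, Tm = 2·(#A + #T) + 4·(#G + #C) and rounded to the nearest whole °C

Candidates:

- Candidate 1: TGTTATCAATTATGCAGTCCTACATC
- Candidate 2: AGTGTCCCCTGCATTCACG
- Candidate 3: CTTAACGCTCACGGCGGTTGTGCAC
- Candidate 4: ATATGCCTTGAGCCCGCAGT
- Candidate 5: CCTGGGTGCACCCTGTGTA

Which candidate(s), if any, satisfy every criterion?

Candidate 1 (26 nt, A=7 T=10 G=3 C=6): length 26 ✓; Tm = 2·17 + 4·9 = 70°C ✓ — passes.
Candidate 2 (19 nt, A=3 T=5 G=4 C=7): length 19 ✓; Tm = 2·8 + 4·11 = 60°C ✓ — passes.
Candidate 3 (25 nt, A=4 T=6 G=7 C=8): length 25 ✓; Tm = 2·10 + 4·15 = 80°C, outside 60–73°C ✗ — fails.
Candidate 4 (20 nt, A=4 T=5 G=5 C=6): length 20 ✓; Tm = 2·9 + 4·11 = 62°C ✓ — passes.
Candidate 5 (19 nt, A=2 T=5 G=6 C=6): length 19 ✓; Tm = 2·7 + 4·12 = 62°C ✓ — passes.

Candidate 1, Candidate 2, Candidate 4 and Candidate 5.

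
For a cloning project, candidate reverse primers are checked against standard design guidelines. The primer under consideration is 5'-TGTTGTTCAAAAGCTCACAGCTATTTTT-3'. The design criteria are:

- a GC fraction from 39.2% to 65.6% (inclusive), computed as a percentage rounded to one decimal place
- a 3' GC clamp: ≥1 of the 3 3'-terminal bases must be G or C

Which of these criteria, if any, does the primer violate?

Base counts: A=7, T=12, G=4, C=5 (length 28).
GC content: GC 9/28 = 32.1%, outside 39.2–65.6% ✗
GC clamp: 3' end TTT has 0 G/C, need ≥1 ✗

Fails: GC content, GC clamp.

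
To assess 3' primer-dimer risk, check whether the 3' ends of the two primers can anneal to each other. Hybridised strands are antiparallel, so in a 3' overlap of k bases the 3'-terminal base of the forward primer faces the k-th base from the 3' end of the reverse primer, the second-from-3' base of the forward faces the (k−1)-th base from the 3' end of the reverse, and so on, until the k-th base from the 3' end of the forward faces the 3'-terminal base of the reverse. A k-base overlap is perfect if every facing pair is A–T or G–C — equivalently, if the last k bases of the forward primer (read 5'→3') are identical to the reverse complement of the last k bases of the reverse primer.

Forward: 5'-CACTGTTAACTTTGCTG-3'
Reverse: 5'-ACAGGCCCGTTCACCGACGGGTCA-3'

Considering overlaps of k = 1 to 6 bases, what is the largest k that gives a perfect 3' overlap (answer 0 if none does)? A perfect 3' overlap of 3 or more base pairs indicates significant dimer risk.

Longest perfect overlap: 2 complementary base pairs; below the dimer-risk threshold (threshold 3).

Last 6 bases (5'→3') — forward …TTGCTG, reverse …GGGTCA.
Reverse complement of the reverse primer's last 6 bases: TGACCC; its first k bases are the reverse complement of the reverse primer's last k bases, so a perfect k-base overlap needs the forward primer's last k bases to equal them.
Comparing (forward last k vs required): k=1: G vs T ✗; k=2: TG vs TG ✓; k=3: CTG vs TGA ✗; k=4: GCTG vs TGAC ✗; k=5: TGCTG vs TGACC ✗; k=6: TTGCTG vs TGACCC ✗.
Only k = 2 is perfect, so the longest perfect 3' overlap is 2.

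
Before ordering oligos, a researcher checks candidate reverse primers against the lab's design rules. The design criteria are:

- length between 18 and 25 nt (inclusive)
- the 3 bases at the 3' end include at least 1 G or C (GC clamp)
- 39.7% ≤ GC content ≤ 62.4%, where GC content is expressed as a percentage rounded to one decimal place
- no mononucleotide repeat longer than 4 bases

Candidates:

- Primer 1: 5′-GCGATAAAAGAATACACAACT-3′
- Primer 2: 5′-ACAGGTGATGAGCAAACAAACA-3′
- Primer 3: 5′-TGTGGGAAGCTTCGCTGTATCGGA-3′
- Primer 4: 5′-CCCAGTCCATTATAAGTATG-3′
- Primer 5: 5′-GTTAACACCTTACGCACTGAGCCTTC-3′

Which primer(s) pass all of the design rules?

Primer 1 (21 nt, A=11 T=3 G=3 C=4): length 21 ✓; 3' end ACT has 1 G/C ✓; GC 7/21 = 33.3%, outside 39.7–62.4% ✗; longest run = 4 ✓ — fails.
Primer 2 (22 nt, A=11 T=2 G=5 C=4): length 22 ✓; 3' end ACA has 1 G/C ✓; GC 9/22 = 40.9% ✓; longest run = 3 ✓ — passes.
Primer 3 (24 nt, A=4 T=7 G=9 C=4): length 24 ✓; 3' end GGA has 2 G/C ✓; GC 13/24 = 54.2% ✓; longest run = 3 ✓ — passes.
Primer 4 (20 nt, A=6 T=6 G=3 C=5): length 20 ✓; 3' end ATG has 1 G/C ✓; GC 8/20 = 40.0% ✓; longest run = 3 ✓ — passes.
Primer 5 (26 nt, A=6 T=7 G=4 C=9): length 26, outside 18–25 ✗; 3' end TTC has 1 G/C ✓; GC 13/26 = 50.0% ✓; longest run = 2 ✓ — fails.

Primer 2, Primer 3 and Primer 4.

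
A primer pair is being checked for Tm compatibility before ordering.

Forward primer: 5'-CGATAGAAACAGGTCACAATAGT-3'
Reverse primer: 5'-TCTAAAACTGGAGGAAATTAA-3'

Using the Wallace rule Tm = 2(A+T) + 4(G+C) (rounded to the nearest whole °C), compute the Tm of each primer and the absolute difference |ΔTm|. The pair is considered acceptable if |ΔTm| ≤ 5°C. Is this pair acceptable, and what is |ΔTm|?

|ΔTm| = 10°C; the pair is not acceptable.

Forward: A=10 T=4 G=5 C=4 → Tm = 2·14 + 4·9 = 64°C.
Reverse: A=10 T=5 G=4 C=2 → Tm = 2·15 + 4·6 = 54°C.
|ΔTm| = |64 − 54| = 10°C, > 5°C.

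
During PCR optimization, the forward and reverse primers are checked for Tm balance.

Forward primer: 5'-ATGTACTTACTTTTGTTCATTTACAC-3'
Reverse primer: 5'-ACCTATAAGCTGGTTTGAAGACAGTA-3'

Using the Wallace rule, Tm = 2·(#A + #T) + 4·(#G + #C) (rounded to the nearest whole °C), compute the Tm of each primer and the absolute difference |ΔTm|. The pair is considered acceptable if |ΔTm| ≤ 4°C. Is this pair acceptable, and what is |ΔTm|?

|ΔTm| = 6°C; the pair is not acceptable.

Forward: A=6 T=13 G=2 C=5 → Tm = 2·19 + 4·7 = 66°C.
Reverse: A=9 T=7 G=6 C=4 → Tm = 2·16 + 4·10 = 72°C.
|ΔTm| = |66 − 72| = 6°C, > 4°C.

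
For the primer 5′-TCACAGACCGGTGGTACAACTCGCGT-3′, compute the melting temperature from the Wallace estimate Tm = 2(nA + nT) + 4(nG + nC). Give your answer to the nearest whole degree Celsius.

Base counts: A=6, T=5, G=7, C=8 (length 26).
Tm = 2·(6+5) + 4·(7+8) = 2·11 + 4·15 = 22 + 60 = 82°C.

82°C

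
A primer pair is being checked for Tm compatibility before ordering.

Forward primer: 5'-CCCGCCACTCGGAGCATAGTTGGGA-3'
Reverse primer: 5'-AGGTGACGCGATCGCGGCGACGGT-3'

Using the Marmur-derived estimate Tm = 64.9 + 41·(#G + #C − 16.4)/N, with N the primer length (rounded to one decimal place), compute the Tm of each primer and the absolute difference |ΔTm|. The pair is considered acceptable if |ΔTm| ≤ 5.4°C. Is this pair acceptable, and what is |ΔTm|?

|ΔTm| = 1.7°C; the pair is acceptable.

Forward: G+C = 16, N = 25 → Tm = 64.9 + 41·(16 − 16.4)/25 = 64.2°C.
Reverse: G+C = 17, N = 24 → Tm = 64.9 + 41·(17 − 16.4)/24 = 65.9°C.
|ΔTm| = |64.2 − 65.9| = 1.7°C, ≤ 5.4°C.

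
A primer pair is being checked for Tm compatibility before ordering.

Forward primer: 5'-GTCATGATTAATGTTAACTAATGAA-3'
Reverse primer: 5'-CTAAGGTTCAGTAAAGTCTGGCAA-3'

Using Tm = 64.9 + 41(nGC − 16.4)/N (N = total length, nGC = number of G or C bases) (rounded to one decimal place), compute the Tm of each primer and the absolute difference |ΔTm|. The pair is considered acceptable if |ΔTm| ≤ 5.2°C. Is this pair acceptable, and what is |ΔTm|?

|ΔTm| = 6.2°C; the pair is not acceptable.

Forward: G+C = 6, N = 25 → Tm = 64.9 + 41·(6 − 16.4)/25 = 47.8°C.
Reverse: G+C = 10, N = 24 → Tm = 64.9 + 41·(10 − 16.4)/24 = 54.0°C.
|ΔTm| = |47.8 − 54.0| = 6.2°C, > 5.2°C.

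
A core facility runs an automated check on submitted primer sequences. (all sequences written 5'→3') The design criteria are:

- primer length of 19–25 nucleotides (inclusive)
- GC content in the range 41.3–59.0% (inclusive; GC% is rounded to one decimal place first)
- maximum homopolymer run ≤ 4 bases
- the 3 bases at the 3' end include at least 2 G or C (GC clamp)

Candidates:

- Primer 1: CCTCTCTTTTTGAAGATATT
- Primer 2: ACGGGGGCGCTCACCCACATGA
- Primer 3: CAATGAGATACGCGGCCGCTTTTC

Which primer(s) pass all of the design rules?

Primer 1 (20 nt, A=4 T=10 G=2 C=4): length 20 ✓; GC 6/20 = 30.0%, outside 41.3–59.0% ✗; longest run = 5, exceeds 4 ✗; 3' end ATT has 0 G/C, need ≥2 ✗ — fails.
Primer 2 (22 nt, A=5 T=2 G=7 C=8): length 22 ✓; GC 15/22 = 68.2%, outside 41.3–59.0% ✗; longest run = 5, exceeds 4 ✗; 3' end TGA has 1 G/C, need ≥2 ✗ — fails.
Primer 3 (24 nt, A=5 T=6 G=6 C=7): length 24 ✓; GC 13/24 = 54.2% ✓; longest run = 4 ✓; 3' end TTC has 1 G/C, need ≥2 ✗ — fails.

None of the candidates satisfy all criteria.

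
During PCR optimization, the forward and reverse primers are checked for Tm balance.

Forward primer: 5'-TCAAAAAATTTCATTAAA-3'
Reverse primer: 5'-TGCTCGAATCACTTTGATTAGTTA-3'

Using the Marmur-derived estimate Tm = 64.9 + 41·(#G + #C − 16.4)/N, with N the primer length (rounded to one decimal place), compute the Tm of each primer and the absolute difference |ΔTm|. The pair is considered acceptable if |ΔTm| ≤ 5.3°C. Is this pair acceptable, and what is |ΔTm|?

|ΔTm| = 18.5°C; the pair is not acceptable.

Forward: G+C = 2, N = 18 → Tm = 64.9 + 41·(2 − 16.4)/18 = 32.1°C.
Reverse: G+C = 8, N = 24 → Tm = 64.9 + 41·(8 − 16.4)/24 = 50.6°C.
|ΔTm| = |32.1 − 50.6| = 18.5°C, > 5.3°C.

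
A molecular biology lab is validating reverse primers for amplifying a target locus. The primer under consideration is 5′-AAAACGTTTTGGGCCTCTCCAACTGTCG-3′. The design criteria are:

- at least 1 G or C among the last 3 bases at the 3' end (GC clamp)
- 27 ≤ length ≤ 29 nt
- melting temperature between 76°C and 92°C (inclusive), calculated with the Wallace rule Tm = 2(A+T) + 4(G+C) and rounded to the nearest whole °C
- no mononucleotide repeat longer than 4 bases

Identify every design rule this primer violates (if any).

Meets all criteria.

Base counts: A=6, T=8, G=6, C=8 (length 28).
GC clamp: 3' end TCG has 2 G/C ✓
length: length 28 ✓
Tm: Tm = 2·14 + 4·14 = 84°C ✓
homopolymer run: longest run = 4 ✓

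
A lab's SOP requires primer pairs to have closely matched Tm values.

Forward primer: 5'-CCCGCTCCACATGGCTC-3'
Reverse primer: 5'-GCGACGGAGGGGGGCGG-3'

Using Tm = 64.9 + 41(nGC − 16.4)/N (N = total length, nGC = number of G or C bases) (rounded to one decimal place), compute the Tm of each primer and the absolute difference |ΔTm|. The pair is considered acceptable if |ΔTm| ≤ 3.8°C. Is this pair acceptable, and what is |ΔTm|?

|ΔTm| = 7.2°C; the pair is not acceptable.

Forward: G+C = 12, N = 17 → Tm = 64.9 + 41·(12 − 16.4)/17 = 54.3°C.
Reverse: G+C = 15, N = 17 → Tm = 64.9 + 41·(15 − 16.4)/17 = 61.5°C.
|ΔTm| = |54.3 − 61.5| = 7.2°C, > 3.8°C.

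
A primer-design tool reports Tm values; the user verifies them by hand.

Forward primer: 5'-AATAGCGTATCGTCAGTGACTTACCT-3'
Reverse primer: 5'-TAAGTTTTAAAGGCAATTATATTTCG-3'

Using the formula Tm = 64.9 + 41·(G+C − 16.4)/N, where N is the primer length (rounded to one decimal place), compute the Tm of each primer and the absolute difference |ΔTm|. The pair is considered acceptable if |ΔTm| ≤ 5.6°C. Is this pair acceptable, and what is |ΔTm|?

|ΔTm| = 7.9°C; the pair is not acceptable.

Forward: G+C = 11, N = 26 → Tm = 64.9 + 41·(11 − 16.4)/26 = 56.4°C.
Reverse: G+C = 6, N = 26 → Tm = 64.9 + 41·(6 − 16.4)/26 = 48.5°C.
|ΔTm| = |56.4 − 48.5| = 7.9°C, > 5.6°C.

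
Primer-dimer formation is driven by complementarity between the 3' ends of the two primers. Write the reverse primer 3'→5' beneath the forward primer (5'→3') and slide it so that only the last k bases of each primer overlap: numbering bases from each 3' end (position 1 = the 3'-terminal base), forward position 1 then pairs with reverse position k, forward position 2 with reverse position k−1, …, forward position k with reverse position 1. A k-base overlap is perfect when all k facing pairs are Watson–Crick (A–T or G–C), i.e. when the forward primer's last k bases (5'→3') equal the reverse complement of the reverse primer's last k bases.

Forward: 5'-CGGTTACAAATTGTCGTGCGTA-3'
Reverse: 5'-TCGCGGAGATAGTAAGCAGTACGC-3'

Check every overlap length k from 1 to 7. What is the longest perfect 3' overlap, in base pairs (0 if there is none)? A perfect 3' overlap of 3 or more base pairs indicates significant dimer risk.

Last 7 bases (5'→3') — forward …GTGCGTA, reverse …AGTACGC.
Reverse complement of the reverse primer's last 7 bases: GCGTACT; its first k bases are the reverse complement of the reverse primer's last k bases, so a perfect k-base overlap needs the forward primer's last k bases to equal them.
Comparing (forward last k vs required): k=1: A vs G ✗; k=2: TA vs GC ✗; k=3: GTA vs GCG ✗; k=4: CGTA vs GCGT ✗; k=5: GCGTA vs GCGTA ✓; k=6: TGCGTA vs GCGTAC ✗; k=7: GTGCGTA vs GCGTACT ✗.
Only k = 5 is perfect, so the longest perfect 3' overlap is 5.

Longest perfect overlap: 5 complementary base pairs; significant dimer risk (threshold 3).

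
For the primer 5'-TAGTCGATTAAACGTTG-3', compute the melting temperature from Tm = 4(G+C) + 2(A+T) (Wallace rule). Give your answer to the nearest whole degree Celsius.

46°C

Base counts: A=5, T=6, G=4, C=2 (length 17).
Tm = 2·(5+6) + 4·(4+2) = 2·11 + 4·6 = 22 + 24 = 46°C.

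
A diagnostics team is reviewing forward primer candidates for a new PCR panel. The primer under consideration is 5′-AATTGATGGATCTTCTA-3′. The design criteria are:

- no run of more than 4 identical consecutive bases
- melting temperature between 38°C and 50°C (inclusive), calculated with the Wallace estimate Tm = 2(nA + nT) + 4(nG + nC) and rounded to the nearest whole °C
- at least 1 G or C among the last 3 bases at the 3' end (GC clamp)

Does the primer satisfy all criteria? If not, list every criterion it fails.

Meets all criteria.

Base counts: A=5, T=7, G=3, C=2 (length 17).
homopolymer run: longest run = 2 ✓
Tm: Tm = 2·12 + 4·5 = 44°C ✓
GC clamp: 3' end CTA has 1 G/C ✓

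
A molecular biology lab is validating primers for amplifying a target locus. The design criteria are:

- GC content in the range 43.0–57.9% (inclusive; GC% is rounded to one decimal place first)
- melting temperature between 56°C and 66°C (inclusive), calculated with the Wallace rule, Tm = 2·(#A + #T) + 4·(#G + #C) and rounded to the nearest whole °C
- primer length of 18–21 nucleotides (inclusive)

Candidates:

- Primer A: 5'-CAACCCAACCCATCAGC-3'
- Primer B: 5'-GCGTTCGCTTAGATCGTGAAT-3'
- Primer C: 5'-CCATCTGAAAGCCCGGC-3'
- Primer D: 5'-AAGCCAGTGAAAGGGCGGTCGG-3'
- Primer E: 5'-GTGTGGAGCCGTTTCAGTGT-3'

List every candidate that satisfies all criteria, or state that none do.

Primer A (17 nt, A=6 T=1 G=1 C=9): GC 10/17 = 58.8%, outside 43.0–57.9% ✗; Tm = 2·7 + 4·10 = 54°C, outside 56–66°C ✗; length 17, outside 18–21 ✗ — fails.
Primer B (21 nt, A=4 T=7 G=6 C=4): GC 10/21 = 47.6% ✓; Tm = 2·11 + 4·10 = 62°C ✓; length 21 ✓ — passes.
Primer C (17 nt, A=4 T=2 G=4 C=7): GC 11/17 = 64.7%, outside 43.0–57.9% ✗; Tm = 2·6 + 4·11 = 56°C ✓; length 17, outside 18–21 ✗ — fails.
Primer D (22 nt, A=6 T=2 G=10 C=4): GC 14/22 = 63.6%, outside 43.0–57.9% ✗; Tm = 2·8 + 4·14 = 72°C, outside 56–66°C ✗; length 22, outside 18–21 ✗ — fails.
Primer E (20 nt, A=2 T=7 G=8 C=3): GC 11/20 = 55.0% ✓; Tm = 2·9 + 4·11 = 62°C ✓; length 20 ✓ — passes.

Primer B and Primer E.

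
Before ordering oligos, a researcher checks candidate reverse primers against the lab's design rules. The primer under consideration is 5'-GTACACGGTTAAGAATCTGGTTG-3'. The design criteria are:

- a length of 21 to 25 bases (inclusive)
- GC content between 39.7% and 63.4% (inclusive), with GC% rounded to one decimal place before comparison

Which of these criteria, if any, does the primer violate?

Meets all criteria.

Base counts: A=6, T=7, G=7, C=3 (length 23).
length: length 23 ✓
GC content: GC 10/23 = 43.5% ✓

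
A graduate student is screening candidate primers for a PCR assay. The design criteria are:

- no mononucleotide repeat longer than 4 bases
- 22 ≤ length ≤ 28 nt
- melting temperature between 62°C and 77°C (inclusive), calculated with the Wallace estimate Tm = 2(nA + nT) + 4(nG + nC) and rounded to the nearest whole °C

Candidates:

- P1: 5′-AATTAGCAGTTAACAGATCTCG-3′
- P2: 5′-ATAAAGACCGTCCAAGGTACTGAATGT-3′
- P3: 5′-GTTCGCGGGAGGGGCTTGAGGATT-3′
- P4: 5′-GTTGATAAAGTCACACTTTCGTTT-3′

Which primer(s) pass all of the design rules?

P2 and P4.

P1 (22 nt, A=8 T=6 G=4 C=4): longest run = 2 ✓; length 22 ✓; Tm = 2·14 + 4·8 = 60°C, outside 62–77°C ✗ — fails.
P2 (27 nt, A=10 T=6 G=6 C=5): longest run = 3 ✓; length 27 ✓; Tm = 2·16 + 4·11 = 76°C ✓ — passes.
P3 (24 nt, A=3 T=6 G=12 C=3): longest run = 4 ✓; length 24 ✓; Tm = 2·9 + 4·15 = 78°C, outside 62–77°C ✗ — fails.
P4 (24 nt, A=6 T=10 G=4 C=4): longest run = 3 ✓; length 24 ✓; Tm = 2·16 + 4·8 = 64°C ✓ — passes.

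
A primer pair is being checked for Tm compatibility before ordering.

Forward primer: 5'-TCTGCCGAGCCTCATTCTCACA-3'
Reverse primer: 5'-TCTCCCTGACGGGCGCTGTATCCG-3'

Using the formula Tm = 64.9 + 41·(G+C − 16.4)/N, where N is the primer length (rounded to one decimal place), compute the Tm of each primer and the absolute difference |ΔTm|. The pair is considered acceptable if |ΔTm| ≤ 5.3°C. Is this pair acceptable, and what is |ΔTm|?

Forward: G+C = 12, N = 22 → Tm = 64.9 + 41·(12 − 16.4)/22 = 56.7°C.
Reverse: G+C = 16, N = 24 → Tm = 64.9 + 41·(16 − 16.4)/24 = 64.2°C.
|ΔTm| = |56.7 − 64.2| = 7.5°C, > 5.3°C.

|ΔTm| = 7.5°C; the pair is not acceptable.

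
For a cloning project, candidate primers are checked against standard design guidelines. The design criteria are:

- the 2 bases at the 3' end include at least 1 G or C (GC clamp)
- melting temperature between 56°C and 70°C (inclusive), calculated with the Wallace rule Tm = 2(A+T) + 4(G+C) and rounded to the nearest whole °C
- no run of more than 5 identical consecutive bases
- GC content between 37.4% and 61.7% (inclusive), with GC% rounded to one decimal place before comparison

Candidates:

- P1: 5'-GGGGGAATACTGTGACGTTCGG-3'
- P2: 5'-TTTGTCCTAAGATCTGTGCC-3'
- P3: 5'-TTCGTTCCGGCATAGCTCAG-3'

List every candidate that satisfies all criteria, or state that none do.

P1 (22 nt, A=4 T=5 G=10 C=3): 3' end GG has 2 G/C ✓; Tm = 2·9 + 4·13 = 70°C ✓; longest run = 5 ✓; GC 13/22 = 59.1% ✓ — passes.
P2 (20 nt, A=3 T=8 G=4 C=5): 3' end CC has 2 G/C ✓; Tm = 2·11 + 4·9 = 58°C ✓; longest run = 3 ✓; GC 9/20 = 45.0% ✓ — passes.
P3 (20 nt, A=3 T=6 G=5 C=6): 3' end AG has 1 G/C ✓; Tm = 2·9 + 4·11 = 62°C ✓; longest run = 2 ✓; GC 11/20 = 55.0% ✓ — passes.

P1, P2 and P3.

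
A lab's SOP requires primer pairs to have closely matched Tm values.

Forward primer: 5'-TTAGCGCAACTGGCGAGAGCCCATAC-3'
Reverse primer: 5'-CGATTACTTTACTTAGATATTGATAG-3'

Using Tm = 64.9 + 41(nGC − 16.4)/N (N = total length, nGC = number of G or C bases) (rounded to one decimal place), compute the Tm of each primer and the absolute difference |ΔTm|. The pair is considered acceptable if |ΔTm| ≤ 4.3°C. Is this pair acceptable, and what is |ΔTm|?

|ΔTm| = 12.6°C; the pair is not acceptable.

Forward: G+C = 15, N = 26 → Tm = 64.9 + 41·(15 − 16.4)/26 = 62.7°C.
Reverse: G+C = 7, N = 26 → Tm = 64.9 + 41·(7 − 16.4)/26 = 50.1°C.
|ΔTm| = |62.7 − 50.1| = 12.6°C, > 4.3°C.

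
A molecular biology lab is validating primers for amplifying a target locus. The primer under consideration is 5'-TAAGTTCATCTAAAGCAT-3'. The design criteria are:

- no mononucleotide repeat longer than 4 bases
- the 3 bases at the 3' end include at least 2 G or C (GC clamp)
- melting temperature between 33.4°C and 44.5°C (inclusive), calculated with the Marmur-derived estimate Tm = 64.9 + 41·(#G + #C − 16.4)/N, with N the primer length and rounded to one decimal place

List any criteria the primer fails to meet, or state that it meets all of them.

Fails: GC clamp.

Base counts: A=7, T=6, G=2, C=3 (length 18).
homopolymer run: longest run = 3 ✓
GC clamp: 3' end CAT has 1 G/C, need ≥2 ✗
Tm: Tm = 64.9 + 41·(5 − 16.4)/18 = 38.9°C ✓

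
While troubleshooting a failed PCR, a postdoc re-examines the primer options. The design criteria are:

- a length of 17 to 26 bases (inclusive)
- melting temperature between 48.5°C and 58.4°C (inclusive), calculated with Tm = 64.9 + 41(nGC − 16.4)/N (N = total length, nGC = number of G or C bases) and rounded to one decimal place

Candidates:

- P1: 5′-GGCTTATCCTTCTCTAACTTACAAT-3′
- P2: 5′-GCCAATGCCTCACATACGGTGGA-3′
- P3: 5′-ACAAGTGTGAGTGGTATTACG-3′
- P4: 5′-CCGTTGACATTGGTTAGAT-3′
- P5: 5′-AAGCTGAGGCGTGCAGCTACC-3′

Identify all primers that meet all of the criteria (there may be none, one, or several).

P1 (25 nt, A=6 T=10 G=2 C=7): length 25 ✓; Tm = 64.9 + 41·(9 − 16.4)/25 = 52.8°C ✓ — passes.
P2 (23 nt, A=6 T=4 G=6 C=7): length 23 ✓; Tm = 64.9 + 41·(13 − 16.4)/23 = 58.8°C, outside 48.5–58.4°C ✗ — fails.
P3 (21 nt, A=6 T=6 G=7 C=2): length 21 ✓; Tm = 64.9 + 41·(9 − 16.4)/21 = 50.5°C ✓ — passes.
P4 (19 nt, A=4 T=7 G=5 C=3): length 19 ✓; Tm = 64.9 + 41·(8 − 16.4)/19 = 46.8°C, outside 48.5–58.4°C ✗ — fails.
P5 (21 nt, A=5 T=3 G=7 C=6): length 21 ✓; Tm = 64.9 + 41·(13 − 16.4)/21 = 58.3°C ✓ — passes.

P1, P3 and P5.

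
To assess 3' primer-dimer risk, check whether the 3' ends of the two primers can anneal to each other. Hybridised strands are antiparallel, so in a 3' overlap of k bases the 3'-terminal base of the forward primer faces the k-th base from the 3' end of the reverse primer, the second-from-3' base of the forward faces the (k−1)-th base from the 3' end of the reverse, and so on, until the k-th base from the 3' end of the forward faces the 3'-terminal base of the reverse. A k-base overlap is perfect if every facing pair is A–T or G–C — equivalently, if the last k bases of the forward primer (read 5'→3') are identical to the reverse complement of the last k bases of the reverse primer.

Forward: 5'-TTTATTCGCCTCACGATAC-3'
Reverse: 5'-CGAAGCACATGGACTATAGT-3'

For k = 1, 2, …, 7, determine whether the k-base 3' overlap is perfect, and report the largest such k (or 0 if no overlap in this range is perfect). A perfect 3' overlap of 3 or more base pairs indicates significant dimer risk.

Last 7 bases (5'→3') — forward …ACGATAC, reverse …CTATAGT.
Reverse complement of the reverse primer's last 7 bases: ACTATAG; its first k bases are the reverse complement of the reverse primer's last k bases, so a perfect k-base overlap needs the forward primer's last k bases to equal them.
Comparing (forward last k vs required): k=1: C vs A ✗; k=2: AC vs AC ✓; k=3: TAC vs ACT ✗; k=4: ATAC vs ACTA ✗; k=5: GATAC vs ACTAT ✗; k=6: CGATAC vs ACTATA ✗; k=7: ACGATAC vs ACTATAG ✗.
Only k = 2 is perfect, so the longest perfect 3' overlap is 2.

Longest perfect overlap: 2 complementary base pairs; below the dimer-risk threshold (threshold 3).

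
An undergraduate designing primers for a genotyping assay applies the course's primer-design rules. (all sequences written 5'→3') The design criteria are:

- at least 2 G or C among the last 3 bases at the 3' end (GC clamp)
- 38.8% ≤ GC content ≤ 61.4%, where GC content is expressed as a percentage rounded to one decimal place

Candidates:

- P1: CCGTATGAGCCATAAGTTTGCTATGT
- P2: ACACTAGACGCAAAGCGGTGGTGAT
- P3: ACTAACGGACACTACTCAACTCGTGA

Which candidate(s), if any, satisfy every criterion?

None of the candidates satisfy all criteria.

P1 (26 nt, A=6 T=9 G=6 C=5): 3' end TGT has 1 G/C, need ≥2 ✗; GC 11/26 = 42.3% ✓ — fails.
P2 (25 nt, A=8 T=4 G=8 C=5): 3' end GAT has 1 G/C, need ≥2 ✗; GC 13/25 = 52.0% ✓ — fails.
P3 (26 nt, A=9 T=5 G=4 C=8): 3' end TGA has 1 G/C, need ≥2 ✗; GC 12/26 = 46.2% ✓ — fails.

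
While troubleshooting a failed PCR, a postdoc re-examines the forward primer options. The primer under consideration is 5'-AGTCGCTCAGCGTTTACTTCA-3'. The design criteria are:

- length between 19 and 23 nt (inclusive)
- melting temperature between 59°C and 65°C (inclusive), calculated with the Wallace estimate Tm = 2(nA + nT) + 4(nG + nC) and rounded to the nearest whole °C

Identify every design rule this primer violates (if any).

Meets all criteria.

Base counts: A=4, T=7, G=4, C=6 (length 21).
length: length 21 ✓
Tm: Tm = 2·11 + 4·10 = 62°C ✓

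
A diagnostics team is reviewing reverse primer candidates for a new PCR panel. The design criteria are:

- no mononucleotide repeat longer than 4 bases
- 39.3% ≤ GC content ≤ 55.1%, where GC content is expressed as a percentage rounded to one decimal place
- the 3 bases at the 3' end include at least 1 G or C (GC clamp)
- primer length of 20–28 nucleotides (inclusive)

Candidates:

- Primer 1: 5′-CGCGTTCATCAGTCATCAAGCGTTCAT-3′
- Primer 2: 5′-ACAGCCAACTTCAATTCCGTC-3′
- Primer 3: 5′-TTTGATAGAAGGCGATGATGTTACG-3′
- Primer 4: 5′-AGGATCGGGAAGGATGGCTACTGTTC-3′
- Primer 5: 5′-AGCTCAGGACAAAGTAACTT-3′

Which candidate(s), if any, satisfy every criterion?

Primer 1, Primer 2, Primer 3, Primer 4 and Primer 5.

Primer 1 (27 nt, A=6 T=8 G=5 C=8): longest run = 2 ✓; GC 13/27 = 48.1% ✓; 3' end CAT has 1 G/C ✓; length 27 ✓ — passes.
Primer 2 (21 nt, A=6 T=5 G=2 C=8): longest run = 2 ✓; GC 10/21 = 47.6% ✓; 3' end GTC has 2 G/C ✓; length 21 ✓ — passes.
Primer 3 (25 nt, A=7 T=8 G=8 C=2): longest run = 3 ✓; GC 10/25 = 40.0% ✓; 3' end ACG has 2 G/C ✓; length 25 ✓ — passes.
Primer 4 (26 nt, A=6 T=6 G=10 C=4): longest run = 3 ✓; GC 14/26 = 53.8% ✓; 3' end TTC has 1 G/C ✓; length 26 ✓ — passes.
Primer 5 (20 nt, A=8 T=4 G=4 C=4): longest run = 3 ✓; GC 8/20 = 40.0% ✓; 3' end CTT has 1 G/C ✓; length 20 ✓ — passes.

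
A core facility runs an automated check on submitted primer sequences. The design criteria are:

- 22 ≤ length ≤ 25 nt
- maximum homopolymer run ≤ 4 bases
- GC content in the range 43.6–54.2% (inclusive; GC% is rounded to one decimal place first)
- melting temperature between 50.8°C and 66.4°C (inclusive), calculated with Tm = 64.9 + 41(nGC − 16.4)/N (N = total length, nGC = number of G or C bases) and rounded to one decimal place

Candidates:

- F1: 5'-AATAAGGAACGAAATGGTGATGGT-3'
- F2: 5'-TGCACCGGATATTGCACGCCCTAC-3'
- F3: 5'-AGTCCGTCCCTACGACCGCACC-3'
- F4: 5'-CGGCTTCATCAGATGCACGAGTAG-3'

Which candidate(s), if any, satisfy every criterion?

F4 only.

F1 (24 nt, A=10 T=5 G=8 C=1): length 24 ✓; longest run = 3 ✓; GC 9/24 = 37.5%, outside 43.6–54.2% ✗; Tm = 64.9 + 41·(9 − 16.4)/24 = 52.3°C ✓ — fails.
F2 (24 nt, A=5 T=5 G=5 C=9): length 24 ✓; longest run = 3 ✓; GC 14/24 = 58.3%, outside 43.6–54.2% ✗; Tm = 64.9 + 41·(14 − 16.4)/24 = 60.8°C ✓ — fails.
F3 (22 nt, A=4 T=3 G=4 C=11): length 22 ✓; longest run = 3 ✓; GC 15/22 = 68.2%, outside 43.6–54.2% ✗; Tm = 64.9 + 41·(15 − 16.4)/22 = 62.3°C ✓ — fails.
F4 (24 nt, A=6 T=5 G=7 C=6): length 24 ✓; longest run = 2 ✓; GC 13/24 = 54.2% ✓; Tm = 64.9 + 41·(13 − 16.4)/24 = 59.1°C ✓ — passes.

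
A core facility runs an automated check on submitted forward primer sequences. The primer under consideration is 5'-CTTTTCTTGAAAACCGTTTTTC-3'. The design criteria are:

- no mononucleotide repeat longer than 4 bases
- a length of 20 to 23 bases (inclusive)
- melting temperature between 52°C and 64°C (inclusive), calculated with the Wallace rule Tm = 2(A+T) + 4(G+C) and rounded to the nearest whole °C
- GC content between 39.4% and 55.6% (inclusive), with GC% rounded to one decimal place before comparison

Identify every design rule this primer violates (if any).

Fails: homopolymer run, GC content.

Base counts: A=4, T=11, G=2, C=5 (length 22).
homopolymer run: longest run = 5, exceeds 4 ✗
length: length 22 ✓
Tm: Tm = 2·15 + 4·7 = 58°C ✓
GC content: GC 7/22 = 31.8%, outside 39.4–55.6% ✗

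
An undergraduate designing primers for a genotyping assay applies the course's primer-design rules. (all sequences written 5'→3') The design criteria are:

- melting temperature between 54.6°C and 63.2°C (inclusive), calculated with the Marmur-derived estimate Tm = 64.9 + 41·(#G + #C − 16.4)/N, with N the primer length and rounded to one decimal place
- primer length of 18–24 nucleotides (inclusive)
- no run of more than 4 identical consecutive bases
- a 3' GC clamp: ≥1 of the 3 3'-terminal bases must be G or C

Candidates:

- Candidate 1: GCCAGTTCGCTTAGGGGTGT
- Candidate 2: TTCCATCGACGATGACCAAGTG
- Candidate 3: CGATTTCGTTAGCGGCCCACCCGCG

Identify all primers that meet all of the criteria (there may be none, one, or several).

Candidate 1 and Candidate 2.

Candidate 1 (20 nt, A=2 T=6 G=8 C=4): Tm = 64.9 + 41·(12 − 16.4)/20 = 55.9°C ✓; length 20 ✓; longest run = 4 ✓; 3' end TGT has 1 G/C ✓ — passes.
Candidate 2 (22 nt, A=6 T=5 G=5 C=6): Tm = 64.9 + 41·(11 − 16.4)/22 = 54.8°C ✓; length 22 ✓; longest run = 2 ✓; 3' end GTG has 2 G/C ✓ — passes.
Candidate 3 (25 nt, A=3 T=5 G=7 C=10): Tm = 64.9 + 41·(17 − 16.4)/25 = 65.9°C, outside 54.6–63.2°C ✗; length 25, outside 18–24 ✗; longest run = 3 ✓; 3' end GCG has 3 G/C ✓ — fails.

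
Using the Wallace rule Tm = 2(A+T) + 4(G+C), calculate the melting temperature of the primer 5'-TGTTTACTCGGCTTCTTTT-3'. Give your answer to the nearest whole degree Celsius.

52°C

Base counts: A=1, T=11, G=3, C=4 (length 19).
Tm = 2·(1+11) + 4·(3+4) = 2·12 + 4·7 = 24 + 28 = 52°C.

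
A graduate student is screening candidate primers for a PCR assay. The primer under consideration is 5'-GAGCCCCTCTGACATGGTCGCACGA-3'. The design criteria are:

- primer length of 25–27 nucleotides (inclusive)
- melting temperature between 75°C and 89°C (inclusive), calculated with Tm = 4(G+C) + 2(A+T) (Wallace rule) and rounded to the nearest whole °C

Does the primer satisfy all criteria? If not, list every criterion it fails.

Meets all criteria.

Base counts: A=5, T=4, G=7, C=9 (length 25).
length: length 25 ✓
Tm: Tm = 2·9 + 4·16 = 82°C ✓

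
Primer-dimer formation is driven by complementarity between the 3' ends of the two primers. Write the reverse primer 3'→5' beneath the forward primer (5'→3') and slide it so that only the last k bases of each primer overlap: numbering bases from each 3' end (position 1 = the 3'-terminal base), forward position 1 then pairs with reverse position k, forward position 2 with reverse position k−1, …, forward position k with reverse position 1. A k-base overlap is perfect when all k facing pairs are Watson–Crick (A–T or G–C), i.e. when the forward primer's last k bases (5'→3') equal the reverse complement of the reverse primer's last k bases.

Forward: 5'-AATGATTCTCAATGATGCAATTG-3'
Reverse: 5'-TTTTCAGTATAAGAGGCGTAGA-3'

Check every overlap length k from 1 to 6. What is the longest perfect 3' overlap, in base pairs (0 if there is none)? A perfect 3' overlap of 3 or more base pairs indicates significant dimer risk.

Last 6 bases (5'→3') — forward …CAATTG, reverse …CGTAGA.
Reverse complement of the reverse primer's last 6 bases: TCTACG; its first k bases are the reverse complement of the reverse primer's last k bases, so a perfect k-base overlap needs the forward primer's last k bases to equal them.
Comparing (forward last k vs required): k=1: G vs T ✗; k=2: TG vs TC ✗; k=3: TTG vs TCT ✗; k=4: ATTG vs TCTA ✗; k=5: AATTG vs TCTAC ✗; k=6: CAATTG vs TCTACG ✗.
No overlap length from 1 to 6 is perfect, so the longest perfect 3' overlap is 0.

Longest perfect overlap: 0 complementary base pairs; below the dimer-risk threshold (threshold 3).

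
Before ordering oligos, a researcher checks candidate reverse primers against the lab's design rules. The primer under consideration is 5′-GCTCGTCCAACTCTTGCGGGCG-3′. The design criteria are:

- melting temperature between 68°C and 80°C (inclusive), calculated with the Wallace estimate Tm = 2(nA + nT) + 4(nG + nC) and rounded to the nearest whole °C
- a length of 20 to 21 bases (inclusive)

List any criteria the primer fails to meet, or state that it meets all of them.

Base counts: A=2, T=5, G=7, C=8 (length 22).
Tm: Tm = 2·7 + 4·15 = 74°C ✓
length: length 22, outside 20–21 ✗

Fails: length.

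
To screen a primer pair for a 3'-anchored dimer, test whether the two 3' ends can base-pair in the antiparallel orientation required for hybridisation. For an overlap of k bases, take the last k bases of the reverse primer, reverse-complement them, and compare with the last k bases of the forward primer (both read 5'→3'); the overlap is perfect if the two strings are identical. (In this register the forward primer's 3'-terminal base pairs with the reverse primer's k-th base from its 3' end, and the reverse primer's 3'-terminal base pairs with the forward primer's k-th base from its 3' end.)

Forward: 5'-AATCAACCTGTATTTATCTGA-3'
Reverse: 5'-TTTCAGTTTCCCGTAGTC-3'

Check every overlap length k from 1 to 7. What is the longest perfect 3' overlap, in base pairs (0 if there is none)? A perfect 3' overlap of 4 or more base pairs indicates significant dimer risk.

Longest perfect overlap: 2 complementary base pairs; below the dimer-risk threshold (threshold 4).

Last 7 bases (5'→3') — forward …TATCTGA, reverse …CGTAGTC.
Reverse complement of the reverse primer's last 7 bases: GACTACG; its first k bases are the reverse complement of the reverse primer's last k bases, so a perfect k-base overlap needs the forward primer's last k bases to equal them.
Comparing (forward last k vs required): k=1: A vs G ✗; k=2: GA vs GA ✓; k=3: TGA vs GAC ✗; k=4: CTGA vs GACT ✗; k=5: TCTGA vs GACTA ✗; k=6: ATCTGA vs GACTAC ✗; k=7: TATCTGA vs GACTACG ✗.
Only k = 2 is perfect, so the longest perfect 3' overlap is 2.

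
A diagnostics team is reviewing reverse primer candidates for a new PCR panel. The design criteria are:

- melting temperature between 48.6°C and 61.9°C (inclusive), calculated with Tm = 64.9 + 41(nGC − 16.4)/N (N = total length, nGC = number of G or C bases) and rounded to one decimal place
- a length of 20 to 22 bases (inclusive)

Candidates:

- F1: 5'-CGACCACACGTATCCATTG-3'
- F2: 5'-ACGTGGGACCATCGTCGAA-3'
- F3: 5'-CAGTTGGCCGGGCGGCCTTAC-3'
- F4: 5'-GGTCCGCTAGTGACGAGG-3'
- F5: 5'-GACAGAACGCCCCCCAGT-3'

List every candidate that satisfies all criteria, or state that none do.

None of the candidates satisfy all criteria.

F1 (19 nt, A=5 T=4 G=3 C=7): Tm = 64.9 + 41·(10 − 16.4)/19 = 51.1°C ✓; length 19, outside 20–22 ✗ — fails.
F2 (19 nt, A=5 T=3 G=6 C=5): Tm = 64.9 + 41·(11 − 16.4)/19 = 53.2°C ✓; length 19, outside 20–22 ✗ — fails.
F3 (21 nt, A=2 T=4 G=8 C=7): Tm = 64.9 + 41·(15 − 16.4)/21 = 62.2°C, outside 48.6–61.9°C ✗; length 21 ✓ — fails.
F4 (18 nt, A=3 T=3 G=8 C=4): Tm = 64.9 + 41·(12 − 16.4)/18 = 54.9°C ✓; length 18, outside 20–22 ✗ — fails.
F5 (18 nt, A=5 T=1 G=4 C=8): Tm = 64.9 + 41·(12 − 16.4)/18 = 54.9°C ✓; length 18, outside 20–22 ✗ — fails.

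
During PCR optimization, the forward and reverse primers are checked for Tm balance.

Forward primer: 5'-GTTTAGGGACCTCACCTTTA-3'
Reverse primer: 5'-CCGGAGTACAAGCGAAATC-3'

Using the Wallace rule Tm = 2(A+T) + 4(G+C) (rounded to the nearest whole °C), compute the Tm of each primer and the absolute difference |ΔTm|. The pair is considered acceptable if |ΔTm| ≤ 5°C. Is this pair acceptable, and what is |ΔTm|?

Forward: A=4 T=7 G=4 C=5 → Tm = 2·11 + 4·9 = 58°C.
Reverse: A=7 T=2 G=5 C=5 → Tm = 2·9 + 4·10 = 58°C.
|ΔTm| = |58 − 58| = 0°C, ≤ 5°C.

|ΔTm| = 0°C; the pair is acceptable.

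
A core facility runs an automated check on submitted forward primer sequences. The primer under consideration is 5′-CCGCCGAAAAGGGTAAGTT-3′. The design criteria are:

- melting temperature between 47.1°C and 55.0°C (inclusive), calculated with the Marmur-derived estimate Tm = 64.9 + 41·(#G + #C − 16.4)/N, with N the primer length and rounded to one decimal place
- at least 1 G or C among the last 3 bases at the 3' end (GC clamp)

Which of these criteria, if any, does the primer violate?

Base counts: A=6, T=3, G=6, C=4 (length 19).
Tm: Tm = 64.9 + 41·(10 − 16.4)/19 = 51.1°C ✓
GC clamp: 3' end GTT has 1 G/C ✓

Meets all criteria.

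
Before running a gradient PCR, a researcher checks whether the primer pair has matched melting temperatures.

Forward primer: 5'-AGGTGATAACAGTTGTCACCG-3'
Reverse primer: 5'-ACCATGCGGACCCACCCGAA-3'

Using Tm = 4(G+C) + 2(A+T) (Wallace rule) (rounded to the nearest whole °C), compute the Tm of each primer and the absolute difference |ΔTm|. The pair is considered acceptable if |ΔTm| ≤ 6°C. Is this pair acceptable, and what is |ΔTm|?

Forward: A=6 T=5 G=6 C=4 → Tm = 2·11 + 4·10 = 62°C.
Reverse: A=6 T=1 G=4 C=9 → Tm = 2·7 + 4·13 = 66°C.
|ΔTm| = |62 − 66| = 4°C, ≤ 6°C.

|ΔTm| = 4°C; the pair is acceptable.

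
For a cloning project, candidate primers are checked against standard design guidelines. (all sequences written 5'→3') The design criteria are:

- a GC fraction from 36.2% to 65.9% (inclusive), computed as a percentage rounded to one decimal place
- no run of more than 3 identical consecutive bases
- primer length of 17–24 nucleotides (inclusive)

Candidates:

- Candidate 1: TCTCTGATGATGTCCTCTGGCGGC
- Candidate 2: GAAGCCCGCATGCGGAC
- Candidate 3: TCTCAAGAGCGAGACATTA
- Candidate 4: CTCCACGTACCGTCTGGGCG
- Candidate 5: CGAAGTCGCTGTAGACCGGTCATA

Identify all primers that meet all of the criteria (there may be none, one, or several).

Candidate 1 (24 nt, A=2 T=8 G=7 C=7): GC 14/24 = 58.3% ✓; longest run = 2 ✓; length 24 ✓ — passes.
Candidate 2 (17 nt, A=4 T=1 G=6 C=6): GC 12/17 = 70.6%, outside 36.2–65.9% ✗; longest run = 3 ✓; length 17 ✓ — fails.
Candidate 3 (19 nt, A=7 T=4 G=4 C=4): GC 8/19 = 42.1% ✓; longest run = 2 ✓; length 19 ✓ — passes.
Candidate 4 (20 nt, A=2 T=4 G=6 C=8): GC 14/20 = 70.0%, outside 36.2–65.9% ✗; longest run = 3 ✓; length 20 ✓ — fails.
Candidate 5 (24 nt, A=6 T=5 G=7 C=6): GC 13/24 = 54.2% ✓; longest run = 2 ✓; length 24 ✓ — passes.

Candidate 1, Candidate 3 and Candidate 5.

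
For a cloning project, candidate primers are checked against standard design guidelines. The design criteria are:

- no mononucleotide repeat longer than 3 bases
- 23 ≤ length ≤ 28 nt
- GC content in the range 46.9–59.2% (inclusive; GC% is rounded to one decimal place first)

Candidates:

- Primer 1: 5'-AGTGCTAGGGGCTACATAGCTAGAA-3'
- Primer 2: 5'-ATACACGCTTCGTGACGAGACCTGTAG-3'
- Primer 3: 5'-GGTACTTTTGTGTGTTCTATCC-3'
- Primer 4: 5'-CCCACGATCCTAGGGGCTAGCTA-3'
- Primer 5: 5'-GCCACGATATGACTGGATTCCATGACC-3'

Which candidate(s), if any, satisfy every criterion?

Primer 1 (25 nt, A=8 T=5 G=8 C=4): longest run = 4, exceeds 3 ✗; length 25 ✓; GC 12/25 = 48.0% ✓ — fails.
Primer 2 (27 nt, A=7 T=6 G=7 C=7): longest run = 2 ✓; length 27 ✓; GC 14/27 = 51.9% ✓ — passes.
Primer 3 (22 nt, A=2 T=11 G=5 C=4): longest run = 4, exceeds 3 ✗; length 22, outside 23–28 ✗; GC 9/22 = 40.9%, outside 46.9–59.2% ✗ — fails.
Primer 4 (23 nt, A=5 T=4 G=6 C=8): longest run = 4, exceeds 3 ✗; length 23 ✓; GC 14/23 = 60.9%, outside 46.9–59.2% ✗ — fails.
Primer 5 (27 nt, A=7 T=6 G=6 C=8): longest run = 2 ✓; length 27 ✓; GC 14/27 = 51.9% ✓ — passes.

Primer 2 and Primer 5.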